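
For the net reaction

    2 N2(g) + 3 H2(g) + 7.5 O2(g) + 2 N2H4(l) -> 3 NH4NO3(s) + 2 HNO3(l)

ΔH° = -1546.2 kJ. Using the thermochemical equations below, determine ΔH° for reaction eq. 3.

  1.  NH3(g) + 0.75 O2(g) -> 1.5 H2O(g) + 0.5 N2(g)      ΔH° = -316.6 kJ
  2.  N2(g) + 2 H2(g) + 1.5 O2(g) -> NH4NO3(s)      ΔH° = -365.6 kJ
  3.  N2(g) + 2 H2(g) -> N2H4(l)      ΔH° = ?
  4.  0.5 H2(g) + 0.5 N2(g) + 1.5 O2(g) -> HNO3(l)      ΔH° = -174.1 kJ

ΔH° = 50.6 kJ

eq. 1: not needed (NH3(g) appears nowhere else).
eq. 2 × 3 (×3 to match 3 NH4NO3(s) in the target): (3)·(-365.6) = -1096.8 kJ
eq. 3 reversed and × 2 (reverse to put N2H4(l) on the reactant side; scale by 2 for the 2 N2H4(l)): contributes −2·x
eq. 4 × 2 (scale by 2 for the 2 HNO3(l)): (2)·(-174.1) = -348.2 kJ
-1546.2 = (-1096.8) + (-348.2) − 2·x
x = (-1546.2 − (-1445.0)) / (-2) = 50.6 kJ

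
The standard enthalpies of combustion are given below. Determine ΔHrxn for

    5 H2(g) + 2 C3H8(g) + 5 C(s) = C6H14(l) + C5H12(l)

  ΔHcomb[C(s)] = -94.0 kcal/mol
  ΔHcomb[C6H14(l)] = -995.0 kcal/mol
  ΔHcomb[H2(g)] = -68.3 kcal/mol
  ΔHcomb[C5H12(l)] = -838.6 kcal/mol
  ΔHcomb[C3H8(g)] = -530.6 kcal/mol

Using ΔH = Σ nΔHc°(reactants) − Σ nΔHc°(products):
= [5·(-68.3) + 2·(-530.6) + 5·(-94.0)] − [1·(-995.0) + 1·(-838.6)]
= -39.1 kcal/mol

ΔHrxn = -39.1 kcal/mol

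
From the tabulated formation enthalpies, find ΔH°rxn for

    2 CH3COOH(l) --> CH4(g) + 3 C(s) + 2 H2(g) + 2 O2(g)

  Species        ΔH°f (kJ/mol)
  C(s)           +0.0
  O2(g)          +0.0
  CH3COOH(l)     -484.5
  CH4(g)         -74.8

Products: 1·(-74.8) + 3·(+0.0) + 2·(+0.0) + 2·(+0.0) = -74.8
Reactants: 2·(-484.5) = -969.0
ΔH°rxn = (-74.8) − (-969.0) = 894.2 kJ/mol

ΔH°rxn = 894.2 kJ/mol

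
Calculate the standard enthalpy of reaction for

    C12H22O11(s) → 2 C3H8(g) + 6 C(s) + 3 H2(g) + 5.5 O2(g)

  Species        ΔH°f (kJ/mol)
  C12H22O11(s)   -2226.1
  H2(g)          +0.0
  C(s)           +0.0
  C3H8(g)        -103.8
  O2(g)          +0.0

ΔHrxn = 2018.5 kJ/mol

ΔH°rxn = Σ nΔHf°(products) − Σ nΔHf°(reactants).
Products: 2·(-103.8) + 6·(+0.0) + 3·(+0.0) + 11/2·(+0.0) = -207.6
Reactants: 1·(-2226.1) = -2226.1
ΔHrxn = (-207.6) − (-2226.1) = 2018.5 kJ/mol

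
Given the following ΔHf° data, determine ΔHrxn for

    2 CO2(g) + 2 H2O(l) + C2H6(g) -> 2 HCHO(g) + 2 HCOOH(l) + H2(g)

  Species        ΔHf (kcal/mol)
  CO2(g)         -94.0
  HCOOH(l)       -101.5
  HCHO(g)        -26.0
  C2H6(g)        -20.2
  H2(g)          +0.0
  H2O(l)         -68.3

Products: 2·(-26.0) + 2·(-101.5) + 1·(+0.0) = -255.0
Reactants: 2·(-94.0) + 2·(-68.3) + 1·(-20.2) = -344.8
ΔHrxn = (-255.0) − (-344.8) = 89.8 kcal/mol

ΔHrxn = 89.8 kcal/mol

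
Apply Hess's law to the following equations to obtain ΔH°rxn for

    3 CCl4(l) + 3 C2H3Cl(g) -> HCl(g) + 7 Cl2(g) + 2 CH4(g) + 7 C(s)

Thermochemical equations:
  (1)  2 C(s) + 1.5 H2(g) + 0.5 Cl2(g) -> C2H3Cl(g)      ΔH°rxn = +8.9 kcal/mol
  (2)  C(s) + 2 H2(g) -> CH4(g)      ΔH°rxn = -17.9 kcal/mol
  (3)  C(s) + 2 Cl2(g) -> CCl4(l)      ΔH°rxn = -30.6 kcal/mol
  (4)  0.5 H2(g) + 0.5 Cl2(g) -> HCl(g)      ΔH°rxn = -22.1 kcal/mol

ΔH°rxn = 7.2 kcal/mol

(1) reversed and × 3 (C2H3Cl(g) must end up as a reactant; ×3 to match 3 C2H3Cl(g) in the target): (-3)·(+8.9) = -26.7 kcal/mol
(2) × 2 (×2 to match 2 CH4(g) in the target): (2)·(-17.9) = -35.8 kcal/mol
(3) reversed and × 3 (reverse to put CCl4(l) on the reactant side; scale by 3 for the 3 CCl4(l)): (-3)·(-30.6) = +91.8 kcal/mol
(4) as written (HCl(g) already on the product side): -22.1 kcal/mol
ΔH°rxn = (-3)·(+8.9) + (2)·(-17.9) + (-3)·(-30.6) + (1)·(-22.1) = 7.2 kcal/mol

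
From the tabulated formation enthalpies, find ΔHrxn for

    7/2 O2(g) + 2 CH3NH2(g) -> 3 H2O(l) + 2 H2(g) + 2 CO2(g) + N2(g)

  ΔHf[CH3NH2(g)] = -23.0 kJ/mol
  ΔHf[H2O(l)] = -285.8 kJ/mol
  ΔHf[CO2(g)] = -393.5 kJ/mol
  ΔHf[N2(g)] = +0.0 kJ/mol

Products: 3·(-285.8) + 2·(+0.0) + 2·(-393.5) + 1·(+0.0) = -1644.4
Reactants: 7/2·(+0.0) + 2·(-23.0) = -46.0
ΔHrxn = (-1644.4) − (-46.0) = -1598.4 kJ/mol

ΔHrxn = -1598.4 kJ/mol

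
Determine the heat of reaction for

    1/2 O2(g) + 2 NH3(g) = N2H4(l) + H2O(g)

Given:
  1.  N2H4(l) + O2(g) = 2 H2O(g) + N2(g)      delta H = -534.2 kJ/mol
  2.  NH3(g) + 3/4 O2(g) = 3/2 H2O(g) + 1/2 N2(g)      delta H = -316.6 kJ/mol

eq. 1 reversed (N2H4(l) must end up as a product): +534.2 kJ/mol
eq. 2 × 2 (×2 to match 2 NH3(g) in the target): (2)·(-316.6) = -633.2 kJ/mol
Since enthalpy is a state function, delta H = (+534.2) + (-633.2) = -99.0 kJ/mol

delta H = -99.0 kJ/mol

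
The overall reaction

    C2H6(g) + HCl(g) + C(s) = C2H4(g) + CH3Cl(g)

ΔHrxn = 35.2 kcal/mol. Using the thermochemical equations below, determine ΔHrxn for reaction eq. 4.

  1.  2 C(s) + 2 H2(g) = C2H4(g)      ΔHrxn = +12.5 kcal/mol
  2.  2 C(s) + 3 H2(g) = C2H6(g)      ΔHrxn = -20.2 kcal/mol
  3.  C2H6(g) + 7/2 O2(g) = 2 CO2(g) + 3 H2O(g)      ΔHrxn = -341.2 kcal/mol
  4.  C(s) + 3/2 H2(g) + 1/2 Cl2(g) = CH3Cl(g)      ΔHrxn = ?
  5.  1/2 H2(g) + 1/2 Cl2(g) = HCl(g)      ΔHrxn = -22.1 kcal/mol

ΔHrxn = -19.6 kcal/mol

eq. 1 as written: +12.5 kcal/mol
eq. 2 reversed: +20.2 kcal/mol
eq. 3: not needed.
eq. 4 as written: contributes x
eq. 5 reversed: +22.1 kcal/mol
+35.2 = (+12.5) + (+20.2) + (+22.1) + x
x = (+35.2 − (+54.8)) / (1) = -19.6 kcal/mol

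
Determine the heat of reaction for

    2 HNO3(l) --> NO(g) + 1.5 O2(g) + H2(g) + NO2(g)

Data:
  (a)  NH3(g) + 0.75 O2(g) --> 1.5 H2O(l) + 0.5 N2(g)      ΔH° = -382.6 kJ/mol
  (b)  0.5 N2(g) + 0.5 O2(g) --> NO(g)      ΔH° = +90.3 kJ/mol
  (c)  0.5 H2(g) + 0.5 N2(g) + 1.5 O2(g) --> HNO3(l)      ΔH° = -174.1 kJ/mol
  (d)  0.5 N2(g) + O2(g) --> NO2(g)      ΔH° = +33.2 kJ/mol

ΔH° = 471.7 kJ/mol

(a): not needed.
(b) as written: +90.3 kJ/mol
(c) reversed and × 2: (-2)·(-174.1) = +348.2 kJ/mol
(d) as written: +33.2 kJ/mol
By Hess's law, ΔH° = (+90.3) + (+348.2) + (+33.2) = 471.7 kJ/mol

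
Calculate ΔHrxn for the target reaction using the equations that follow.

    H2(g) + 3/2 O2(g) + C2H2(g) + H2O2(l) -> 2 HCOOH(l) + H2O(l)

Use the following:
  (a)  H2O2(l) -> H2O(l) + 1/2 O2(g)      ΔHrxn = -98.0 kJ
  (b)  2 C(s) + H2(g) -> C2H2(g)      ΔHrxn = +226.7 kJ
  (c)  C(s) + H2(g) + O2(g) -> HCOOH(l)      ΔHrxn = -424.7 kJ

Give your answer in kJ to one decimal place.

ΔHrxn = -1174.1 kJ

(a) as written: -98.0 kJ
(b) reversed: -226.7 kJ
(c) × 2: (2)·(-424.7) = -849.4 kJ
Summing the manipulated equations, ΔHrxn = (-98.0) + (-226.7) + (-849.4) = -1174.1 kJ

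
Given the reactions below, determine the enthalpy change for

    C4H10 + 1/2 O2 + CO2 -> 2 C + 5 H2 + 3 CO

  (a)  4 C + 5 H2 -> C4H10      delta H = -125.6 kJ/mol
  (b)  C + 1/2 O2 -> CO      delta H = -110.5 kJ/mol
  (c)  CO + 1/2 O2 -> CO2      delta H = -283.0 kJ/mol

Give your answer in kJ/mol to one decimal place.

delta H = 187.6 kJ/mol

(a) reversed (reverse to put C4H10 on the reactant side): +125.6 kJ/mol
(b) × 2: (2)·(-110.5) = -221.0 kJ/mol
(c) reversed (CO2 must end up as a reactant): +283.0 kJ/mol
Combining the equations, delta H = (-1)·(-125.6) + (2)·(-110.5) + (-1)·(-283.0) = 187.6 kJ/mol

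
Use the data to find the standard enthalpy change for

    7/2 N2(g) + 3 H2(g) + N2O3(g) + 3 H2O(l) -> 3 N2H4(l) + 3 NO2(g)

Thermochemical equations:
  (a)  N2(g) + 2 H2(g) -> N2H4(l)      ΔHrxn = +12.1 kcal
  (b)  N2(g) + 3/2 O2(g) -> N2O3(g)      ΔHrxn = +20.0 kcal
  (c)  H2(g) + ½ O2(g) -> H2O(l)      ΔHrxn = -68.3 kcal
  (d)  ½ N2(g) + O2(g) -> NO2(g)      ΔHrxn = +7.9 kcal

(a) × 3: (3)·(+12.1) = +36.3 kcal
(b) reversed: -20.0 kcal
(c) reversed and × 3: (-3)·(-68.3) = +204.9 kcal
(d) × 3: (3)·(+7.9) = +23.7 kcal
Since enthalpy is a state function, ΔHrxn = (+36.3) + (-20.0) + (+204.9) + (+23.7) = 244.9 kcal

ΔHrxn = 244.9 kcal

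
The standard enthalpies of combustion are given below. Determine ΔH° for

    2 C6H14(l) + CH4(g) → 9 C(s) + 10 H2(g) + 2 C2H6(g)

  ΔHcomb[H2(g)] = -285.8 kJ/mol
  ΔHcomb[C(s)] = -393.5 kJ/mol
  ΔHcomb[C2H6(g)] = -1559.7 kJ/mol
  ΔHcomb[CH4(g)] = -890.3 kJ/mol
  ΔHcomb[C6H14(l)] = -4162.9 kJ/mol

ΔH° = 302.8 kJ/mol

Using ΔH = Σ nΔHc°(reactants) − Σ nΔHc°(products):
= [2·(-4162.9) + 1·(-890.3)] − [9·(-393.5) + 10·(-285.8) + 2·(-1559.7)]
= 302.8 kJ/mol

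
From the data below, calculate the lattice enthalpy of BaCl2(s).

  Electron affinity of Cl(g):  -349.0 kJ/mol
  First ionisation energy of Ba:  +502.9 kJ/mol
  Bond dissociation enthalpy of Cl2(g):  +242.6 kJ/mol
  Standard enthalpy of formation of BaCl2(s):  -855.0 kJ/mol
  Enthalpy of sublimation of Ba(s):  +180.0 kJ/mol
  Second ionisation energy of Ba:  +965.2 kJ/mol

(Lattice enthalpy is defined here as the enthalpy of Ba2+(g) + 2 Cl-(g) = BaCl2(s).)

ΔHf° = 1·ΔHsub + 1·(ΣIE) + 1·D(Cl2) + 2·EA + U
-855.0 = 1·(+180.0) + 1·(+1468.1) + 1·(+242.6) + 2·(-349.0) + U
U = -855.0 − (+1192.7) = -2047.7 kJ/mol

U = -2047.7 kJ/mol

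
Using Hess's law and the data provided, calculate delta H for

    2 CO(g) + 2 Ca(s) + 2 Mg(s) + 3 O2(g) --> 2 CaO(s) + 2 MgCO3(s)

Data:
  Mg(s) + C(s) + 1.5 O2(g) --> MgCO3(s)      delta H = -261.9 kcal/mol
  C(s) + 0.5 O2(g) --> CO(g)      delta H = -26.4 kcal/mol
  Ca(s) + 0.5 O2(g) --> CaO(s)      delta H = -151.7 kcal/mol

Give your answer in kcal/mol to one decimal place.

equation 1 × 2 (scale by 2 for the 2 MgCO3(s)): (2)·(-261.9) = -523.8 kcal/mol
equation 2 reversed and × 2 (CO(g) must end up as a reactant; ×2 to match 2 CO(g) in the target): (-2)·(-26.4) = +52.8 kcal/mol
equation 3 × 2 (×2 to match 2 CaO(s) in the target): (2)·(-151.7) = -303.4 kcal/mol
Since enthalpy is a state function, delta H = (2)·(-261.9) + (-2)·(-26.4) + (2)·(-151.7) = -774.4 kcal/mol

delta H = -774.4 kcal/mol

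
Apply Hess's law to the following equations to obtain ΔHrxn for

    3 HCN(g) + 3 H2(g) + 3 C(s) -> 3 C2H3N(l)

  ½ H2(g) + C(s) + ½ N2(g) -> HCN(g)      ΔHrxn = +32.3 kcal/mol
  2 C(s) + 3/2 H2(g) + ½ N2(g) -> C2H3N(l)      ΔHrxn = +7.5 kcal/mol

ΔHrxn = -74.4 kcal/mol

equation 1 reversed and × 3: (-3)·(+32.3) = -96.9 kcal/mol
equation 2 × 3: (3)·(+7.5) = +22.5 kcal/mol
Since enthalpy is a state function, ΔHrxn = (-96.9) + (+22.5) = -74.4 kcal/mol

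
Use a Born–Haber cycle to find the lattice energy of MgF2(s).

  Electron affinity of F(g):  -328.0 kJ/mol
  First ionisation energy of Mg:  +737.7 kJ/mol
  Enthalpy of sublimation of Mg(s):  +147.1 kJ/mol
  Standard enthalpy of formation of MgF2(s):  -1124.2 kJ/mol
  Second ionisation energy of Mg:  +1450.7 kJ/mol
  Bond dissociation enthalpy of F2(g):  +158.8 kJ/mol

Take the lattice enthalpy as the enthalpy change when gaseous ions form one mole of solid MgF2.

ΔHf° = 1·ΔHsub + 1·(ΣIE) + 1·D(F2) + 2·EA + U
-1124.2 = 1·(+147.1) + 1·(+2188.4) + 1·(+158.8) + 2·(-328.0) + U
U = -1124.2 − (+1838.3) = -2962.5 kJ/mol

U = -2962.5 kJ/mol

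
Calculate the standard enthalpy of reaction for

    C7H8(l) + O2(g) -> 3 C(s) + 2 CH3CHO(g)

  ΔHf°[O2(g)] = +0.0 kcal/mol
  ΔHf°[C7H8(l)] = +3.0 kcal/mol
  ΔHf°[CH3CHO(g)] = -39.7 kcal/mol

Products: 3·(+0.0) + 2·(-39.7) = -79.4
Reactants: 1·(+3.0) + 1·(+0.0) = +3.0
ΔHrxn = (-79.4) − (+3.0) = -82.4 kcal/mol

ΔHrxn = -82.4 kcal/mol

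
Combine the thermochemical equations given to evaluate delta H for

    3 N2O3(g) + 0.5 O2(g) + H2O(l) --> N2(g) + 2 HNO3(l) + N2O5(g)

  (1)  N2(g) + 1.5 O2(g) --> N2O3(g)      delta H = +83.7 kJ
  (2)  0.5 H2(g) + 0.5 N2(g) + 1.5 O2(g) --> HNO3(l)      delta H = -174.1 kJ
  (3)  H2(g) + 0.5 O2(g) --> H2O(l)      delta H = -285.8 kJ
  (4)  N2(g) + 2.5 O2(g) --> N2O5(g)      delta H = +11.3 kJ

delta H = -302.2 kJ

(1) reversed and × 3: (-3)·(+83.7) = -251.1 kJ
(2) × 2: (2)·(-174.1) = -348.2 kJ
(3) reversed: +285.8 kJ
(4) as written: +11.3 kJ
delta H = (-3)·(+83.7) + (2)·(-174.1) + (-1)·(-285.8) + (1)·(+11.3) = -302.2 kJ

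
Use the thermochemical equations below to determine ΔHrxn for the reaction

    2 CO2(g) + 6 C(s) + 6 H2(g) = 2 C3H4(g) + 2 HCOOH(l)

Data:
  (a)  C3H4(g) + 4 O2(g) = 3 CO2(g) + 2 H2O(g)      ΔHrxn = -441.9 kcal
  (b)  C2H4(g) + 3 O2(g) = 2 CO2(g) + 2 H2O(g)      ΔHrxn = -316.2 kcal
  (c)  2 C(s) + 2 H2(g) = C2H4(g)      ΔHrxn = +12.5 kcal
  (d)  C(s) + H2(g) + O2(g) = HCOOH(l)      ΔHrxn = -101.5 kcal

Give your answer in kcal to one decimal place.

ΔHrxn = 73.4 kcal

(a) reversed and × 2: (-2)·(-441.9) = +883.8 kcal
(b) × 2: (2)·(-316.2) = -632.4 kcal
(c) × 2: (2)·(+12.5) = +25.0 kcal
(d) × 2: (2)·(-101.5) = -203.0 kcal
Combining the equations, ΔHrxn = (+883.8) + (-632.4) + (+25.0) + (-203.0) = 73.4 kcal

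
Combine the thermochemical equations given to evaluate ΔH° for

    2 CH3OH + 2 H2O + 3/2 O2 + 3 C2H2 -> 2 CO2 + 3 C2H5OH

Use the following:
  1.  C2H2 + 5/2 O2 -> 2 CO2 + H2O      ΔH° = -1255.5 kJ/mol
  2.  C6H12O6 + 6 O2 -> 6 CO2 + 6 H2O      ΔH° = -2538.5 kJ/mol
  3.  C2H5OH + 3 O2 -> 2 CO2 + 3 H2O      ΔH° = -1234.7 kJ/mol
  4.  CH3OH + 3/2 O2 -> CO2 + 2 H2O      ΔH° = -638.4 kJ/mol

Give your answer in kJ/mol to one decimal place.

eq. 1 × 3: (3)·(-1255.5) = -3766.5 kJ/mol
eq. 2: not needed.
eq. 3 reversed and × 3: (-3)·(-1234.7) = +3704.1 kJ/mol
eq. 4 × 2: (2)·(-638.4) = -1276.8 kJ/mol
Summing the manipulated equations, ΔH° = (3)·(-1255.5) + (-3)·(-1234.7) + (2)·(-638.4) = -1339.2 kJ/mol

ΔH° = -1339.2 kJ/mol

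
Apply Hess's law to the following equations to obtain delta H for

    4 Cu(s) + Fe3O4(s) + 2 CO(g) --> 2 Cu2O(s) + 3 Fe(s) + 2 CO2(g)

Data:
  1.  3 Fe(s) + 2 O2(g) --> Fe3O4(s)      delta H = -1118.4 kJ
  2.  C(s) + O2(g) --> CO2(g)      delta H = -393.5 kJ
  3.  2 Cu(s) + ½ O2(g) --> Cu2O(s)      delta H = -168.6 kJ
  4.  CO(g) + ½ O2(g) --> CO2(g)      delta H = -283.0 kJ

delta H = 215.2 kJ

eq. 1 reversed (reverse to put Fe3O4(s) on the reactant side): +1118.4 kJ
eq. 2: not needed (C(s) appears nowhere else).
eq. 3 × 2 (×2 to match 2 Cu2O(s) in the target): (2)·(-168.6) = -337.2 kJ
eq. 4 × 2 (scale by 2 for the 2 CO(g)): (2)·(-283.0) = -566.0 kJ
delta H = (-1)·(-1118.4) + (2)·(-168.6) + (2)·(-283.0) = 215.2 kJ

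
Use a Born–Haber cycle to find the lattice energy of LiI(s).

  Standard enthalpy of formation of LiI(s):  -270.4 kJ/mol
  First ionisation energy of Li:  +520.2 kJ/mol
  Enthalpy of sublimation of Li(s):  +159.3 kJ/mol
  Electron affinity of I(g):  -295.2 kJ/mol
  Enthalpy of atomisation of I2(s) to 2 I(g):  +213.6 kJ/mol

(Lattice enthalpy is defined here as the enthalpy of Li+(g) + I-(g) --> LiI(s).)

ΔHf° = 1·ΔHsub + 1·(ΣIE) + 1/2·D(I2) + 1·EA + U
-270.4 = 1·(+159.3) + 1·(+520.2) + 1/2·(+213.6) + 1·(-295.2) + U
U = -270.4 − (+491.1) = -761.5 kJ/mol

U = -761.5 kJ/mol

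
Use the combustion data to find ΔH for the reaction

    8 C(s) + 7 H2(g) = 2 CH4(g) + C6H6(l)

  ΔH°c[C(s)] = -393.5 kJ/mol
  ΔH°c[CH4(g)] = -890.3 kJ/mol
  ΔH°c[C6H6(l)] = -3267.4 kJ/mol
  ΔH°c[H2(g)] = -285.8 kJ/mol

ΔH = -100.6 kJ/mol

With combustion enthalpies, reactants minus products:
= [8·(-393.5) + 7·(-285.8)] − [2·(-890.3) + 1·(-3267.4)]
= -100.6 kJ/mol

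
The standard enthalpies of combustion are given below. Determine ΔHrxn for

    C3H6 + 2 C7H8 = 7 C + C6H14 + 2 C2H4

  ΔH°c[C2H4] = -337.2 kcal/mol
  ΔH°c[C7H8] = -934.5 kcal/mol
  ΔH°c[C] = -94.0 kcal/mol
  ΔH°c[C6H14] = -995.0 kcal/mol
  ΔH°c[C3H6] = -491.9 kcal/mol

Using ΔH = Σ nΔHc°(reactants) − Σ nΔHc°(products):
= [1·(-491.9) + 2·(-934.5)] − [7·(-94.0) + 1·(-995.0) + 2·(-337.2)]
= -33.5 kcal/mol

ΔHrxn = -33.5 kcal/mol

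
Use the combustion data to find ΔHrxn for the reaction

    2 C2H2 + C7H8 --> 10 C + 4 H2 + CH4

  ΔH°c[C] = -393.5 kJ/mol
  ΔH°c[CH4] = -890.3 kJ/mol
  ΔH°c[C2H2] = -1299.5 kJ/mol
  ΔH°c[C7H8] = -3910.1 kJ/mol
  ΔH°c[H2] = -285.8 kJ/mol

Using ΔH = Σ nΔHc°(reactants) − Σ nΔHc°(products):
= [2·(-1299.5) + 1·(-3910.1)] − [10·(-393.5) + 4·(-285.8) + 1·(-890.3)]
= -540.6 kJ/mol

ΔHrxn = -540.6 kJ/mol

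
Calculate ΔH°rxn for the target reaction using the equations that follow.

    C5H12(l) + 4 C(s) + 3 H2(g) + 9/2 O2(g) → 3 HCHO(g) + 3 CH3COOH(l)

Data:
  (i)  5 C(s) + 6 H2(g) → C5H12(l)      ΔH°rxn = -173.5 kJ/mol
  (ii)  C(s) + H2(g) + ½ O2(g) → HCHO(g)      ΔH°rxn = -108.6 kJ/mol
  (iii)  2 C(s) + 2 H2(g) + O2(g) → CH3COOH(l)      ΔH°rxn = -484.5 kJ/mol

ΔH°rxn = -1605.8 kJ/mol

(i) reversed (reverse to put C5H12(l) on the reactant side): +173.5 kJ/mol
(ii) × 3 (scale by 3 for the 3 HCHO(g)): (3)·(-108.6) = -325.8 kJ/mol
(iii) × 3 (×3 to match 3 CH3COOH(l) in the target): (3)·(-484.5) = -1453.5 kJ/mol
ΔH°rxn = (-1)·(-173.5) + (3)·(-108.6) + (3)·(-484.5) = -1605.8 kJ/mol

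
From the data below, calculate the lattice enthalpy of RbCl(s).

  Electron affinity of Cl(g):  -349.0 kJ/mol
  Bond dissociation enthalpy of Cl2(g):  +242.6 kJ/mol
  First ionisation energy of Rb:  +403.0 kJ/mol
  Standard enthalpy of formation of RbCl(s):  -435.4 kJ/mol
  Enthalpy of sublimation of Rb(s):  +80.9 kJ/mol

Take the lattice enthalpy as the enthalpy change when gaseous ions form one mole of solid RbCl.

ΔHf° = 1·ΔHsub + 1·(ΣIE) + 1/2·D(Cl2) + 1·EA + U
-435.4 = 1·(+80.9) + 1·(+403.0) + 1/2·(+242.6) + 1·(-349.0) + U
U = -435.4 − (+256.2) = -691.6 kJ/mol

U = -691.6 kJ/mol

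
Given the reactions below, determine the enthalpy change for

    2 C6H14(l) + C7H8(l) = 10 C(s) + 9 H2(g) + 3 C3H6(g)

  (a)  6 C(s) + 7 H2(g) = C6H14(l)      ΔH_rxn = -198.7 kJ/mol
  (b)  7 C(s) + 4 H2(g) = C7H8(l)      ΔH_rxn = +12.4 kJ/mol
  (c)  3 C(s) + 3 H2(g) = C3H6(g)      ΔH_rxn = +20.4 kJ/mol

(a) reversed and × 2 (reverse to put C6H14(l) on the reactant side; scale by 2 for the 2 C6H14(l)): (-2)·(-198.7) = +397.4 kJ/mol
(b) reversed (C7H8(l) must end up as a reactant): -12.4 kJ/mol
(c) × 3 (scale by 3 for the 3 C3H6(g)): (3)·(+20.4) = +61.2 kJ/mol
Since enthalpy is a state function, ΔH_rxn = (+397.4) + (-12.4) + (+61.2) = 446.2 kJ/mol

ΔH_rxn = 446.2 kJ/mol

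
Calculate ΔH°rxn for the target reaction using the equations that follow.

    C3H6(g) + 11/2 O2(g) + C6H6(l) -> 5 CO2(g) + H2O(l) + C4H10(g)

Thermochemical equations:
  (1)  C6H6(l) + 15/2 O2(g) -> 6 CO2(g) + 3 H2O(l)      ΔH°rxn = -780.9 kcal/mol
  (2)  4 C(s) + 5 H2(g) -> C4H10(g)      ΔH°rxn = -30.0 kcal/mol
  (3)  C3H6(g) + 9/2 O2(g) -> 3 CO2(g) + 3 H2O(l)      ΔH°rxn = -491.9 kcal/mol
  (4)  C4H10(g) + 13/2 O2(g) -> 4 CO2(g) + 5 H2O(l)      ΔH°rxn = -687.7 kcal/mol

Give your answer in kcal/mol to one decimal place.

ΔH°rxn = -585.1 kcal/mol

(1) as written: -780.9 kcal/mol
(2): not needed.
(3) as written: -491.9 kcal/mol
(4) reversed: +687.7 kcal/mol
Since enthalpy is a state function, ΔH°rxn = (1)·(-780.9) + (1)·(-491.9) + (-1)·(-687.7) = -585.1 kcal/mol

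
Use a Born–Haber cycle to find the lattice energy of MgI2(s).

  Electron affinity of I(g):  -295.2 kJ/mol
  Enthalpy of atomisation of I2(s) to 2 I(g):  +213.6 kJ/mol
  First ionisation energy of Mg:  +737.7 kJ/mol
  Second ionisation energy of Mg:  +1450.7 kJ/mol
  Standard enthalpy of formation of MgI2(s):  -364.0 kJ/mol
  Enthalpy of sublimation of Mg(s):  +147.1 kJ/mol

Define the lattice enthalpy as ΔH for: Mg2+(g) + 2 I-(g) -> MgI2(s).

ΔHf° = 1·ΔHsub + 1·(ΣIE) + 1·D(I2) + 2·EA + U
-364.0 = 1·(+147.1) + 1·(+2188.4) + 1·(+213.6) + 2·(-295.2) + U
U = -364.0 − (+1958.7) = -2322.7 kJ/mol

U = -2322.7 kJ/mol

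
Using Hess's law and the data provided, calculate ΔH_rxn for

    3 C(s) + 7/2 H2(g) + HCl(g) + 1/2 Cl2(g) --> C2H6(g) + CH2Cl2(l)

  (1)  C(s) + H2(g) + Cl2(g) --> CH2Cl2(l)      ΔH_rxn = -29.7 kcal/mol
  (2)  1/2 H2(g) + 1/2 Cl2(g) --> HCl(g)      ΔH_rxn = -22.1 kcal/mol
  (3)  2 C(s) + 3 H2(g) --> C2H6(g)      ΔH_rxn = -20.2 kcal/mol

ΔH_rxn = -27.8 kcal/mol

(1) as written (CH2Cl2(l) already on the product side): -29.7 kcal/mol
(2) reversed (HCl(g) must end up as a reactant): +22.1 kcal/mol
(3) as written (C2H6(g) already on the product side): -20.2 kcal/mol
ΔH_rxn = (1)·(-29.7) + (-1)·(-22.1) + (1)·(-20.2) = -27.8 kcal/mol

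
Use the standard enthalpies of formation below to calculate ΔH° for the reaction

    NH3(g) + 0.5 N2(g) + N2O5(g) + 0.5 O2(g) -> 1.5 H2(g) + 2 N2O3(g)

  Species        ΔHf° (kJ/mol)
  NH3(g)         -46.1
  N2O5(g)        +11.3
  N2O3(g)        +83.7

Products: 3/2·(+0.0) + 2·(+83.7) = +167.4
Reactants: 1·(-46.1) + 1/2·(+0.0) + 1·(+11.3) + 1/2·(+0.0) = -34.8
ΔH° = (+167.4) − (-34.8) = 202.2 kJ/mol

ΔH° = 202.2 kJ/mol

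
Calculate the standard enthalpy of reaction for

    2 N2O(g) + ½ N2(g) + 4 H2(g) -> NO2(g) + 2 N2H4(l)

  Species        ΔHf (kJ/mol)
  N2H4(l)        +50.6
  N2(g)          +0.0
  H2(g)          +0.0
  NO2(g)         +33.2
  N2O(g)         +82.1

Products: 1·(+33.2) + 2·(+50.6) = +134.4
Reactants: 2·(+82.1) + 1/2·(+0.0) + 4·(+0.0) = +164.2
ΔHrxn = (+134.4) − (+164.2) = -29.8 kJ/mol

ΔHrxn = -29.8 kJ/mol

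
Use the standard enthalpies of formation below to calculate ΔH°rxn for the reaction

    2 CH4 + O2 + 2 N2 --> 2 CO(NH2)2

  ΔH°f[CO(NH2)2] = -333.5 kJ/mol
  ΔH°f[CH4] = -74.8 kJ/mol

Products: 2·(-333.5) = -667.0
Reactants: 2·(-74.8) + 1·(+0.0) + 2·(+0.0) = -149.6
ΔH°rxn = (-667.0) − (-149.6) = -517.4 kJ/mol

ΔH°rxn = -517.4 kJ/mol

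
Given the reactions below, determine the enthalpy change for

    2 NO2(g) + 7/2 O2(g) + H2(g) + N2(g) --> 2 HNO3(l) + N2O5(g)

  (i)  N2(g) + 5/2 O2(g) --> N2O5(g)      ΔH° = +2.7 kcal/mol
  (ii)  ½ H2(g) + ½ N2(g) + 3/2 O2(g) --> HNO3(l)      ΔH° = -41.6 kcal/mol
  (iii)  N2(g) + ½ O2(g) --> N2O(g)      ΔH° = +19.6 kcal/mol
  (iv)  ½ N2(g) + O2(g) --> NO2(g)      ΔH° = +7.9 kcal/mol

ΔH° = -96.3 kcal/mol

(i) as written (N2O5(g) already on the product side): +2.7 kcal/mol
(ii) × 2 (×2 to match 2 HNO3(l) in the target): (2)·(-41.6) = -83.2 kcal/mol
(iii): not needed (N2O(g) appears nowhere else).
(iv) reversed and × 2 (NO2(g) must end up as a reactant; scale by 2 for the 2 NO2(g)): (-2)·(+7.9) = -15.8 kcal/mol
ΔH° = (+2.7) + (-83.2) + (-15.8) = -96.3 kcal/mol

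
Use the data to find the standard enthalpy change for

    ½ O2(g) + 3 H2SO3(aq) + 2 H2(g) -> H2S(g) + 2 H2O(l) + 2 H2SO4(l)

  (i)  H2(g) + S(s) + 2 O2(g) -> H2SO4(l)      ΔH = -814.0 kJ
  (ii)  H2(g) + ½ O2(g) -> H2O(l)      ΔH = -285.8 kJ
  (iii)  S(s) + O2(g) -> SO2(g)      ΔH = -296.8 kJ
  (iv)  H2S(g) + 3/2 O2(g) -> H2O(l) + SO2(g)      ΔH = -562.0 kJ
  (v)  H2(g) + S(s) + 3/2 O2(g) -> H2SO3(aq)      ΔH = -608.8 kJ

ΔH = -393.8 kJ

(i) × 2: (2)·(-814.0) = -1628.0 kJ
(ii) × 3: (3)·(-285.8) = -857.4 kJ
(iii) as written: -296.8 kJ
(iv) reversed: +562.0 kJ
(v) reversed and × 3: (-3)·(-608.8) = +1826.4 kJ
ΔH = (-1628.0) + (-857.4) + (-296.8) + (+562.0) + (+1826.4) = -393.8 kJ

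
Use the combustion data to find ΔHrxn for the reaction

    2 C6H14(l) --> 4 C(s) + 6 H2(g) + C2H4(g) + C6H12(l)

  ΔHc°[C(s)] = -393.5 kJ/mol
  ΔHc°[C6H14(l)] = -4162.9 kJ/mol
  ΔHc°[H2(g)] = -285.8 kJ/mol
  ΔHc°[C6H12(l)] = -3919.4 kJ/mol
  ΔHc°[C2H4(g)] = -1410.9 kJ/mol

ΔHrxn = 293.3 kJ/mol

Using ΔH = Σ nΔHc°(reactants) − Σ nΔHc°(products):
= [2·(-4162.9)] − [4·(-393.5) + 6·(-285.8) + 1·(-1410.9) + 1·(-3919.4)]
= 293.3 kJ/mol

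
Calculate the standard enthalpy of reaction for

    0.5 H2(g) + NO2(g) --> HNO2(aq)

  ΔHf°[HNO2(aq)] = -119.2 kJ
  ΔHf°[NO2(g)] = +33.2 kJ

ΔH° = -152.4 kJ

ΔH°rxn = Σ nΔHf°(products) − Σ nΔHf°(reactants).
Products: 1·(-119.2) = -119.2
Reactants: 1/2·(+0.0) + 1·(+33.2) = +33.2
ΔH° = (-119.2) − (+33.2) = -152.4 kJ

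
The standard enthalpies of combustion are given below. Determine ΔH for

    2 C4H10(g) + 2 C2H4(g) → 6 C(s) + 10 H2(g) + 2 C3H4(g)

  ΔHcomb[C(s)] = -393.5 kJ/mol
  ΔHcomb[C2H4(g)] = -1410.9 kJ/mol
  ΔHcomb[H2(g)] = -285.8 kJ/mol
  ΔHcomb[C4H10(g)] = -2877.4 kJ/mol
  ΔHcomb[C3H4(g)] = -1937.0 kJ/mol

With combustion enthalpies, reactants minus products:
= [2·(-2877.4) + 2·(-1410.9)] − [6·(-393.5) + 10·(-285.8) + 2·(-1937.0)]
= 516.4 kJ/mol

ΔH = 516.4 kJ/mol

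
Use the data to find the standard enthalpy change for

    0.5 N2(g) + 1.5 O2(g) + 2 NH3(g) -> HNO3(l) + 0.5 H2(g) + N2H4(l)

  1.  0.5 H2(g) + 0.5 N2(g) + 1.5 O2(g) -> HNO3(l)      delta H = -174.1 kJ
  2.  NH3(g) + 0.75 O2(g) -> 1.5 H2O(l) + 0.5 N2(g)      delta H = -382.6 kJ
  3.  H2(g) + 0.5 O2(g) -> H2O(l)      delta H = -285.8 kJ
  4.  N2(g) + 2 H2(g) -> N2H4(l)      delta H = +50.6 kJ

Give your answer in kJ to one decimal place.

eq. 1 as written (HNO3(l) already on the product side): -174.1 kJ
eq. 2 × 2 (×2 to match 2 NH3(g) in the target): (2)·(-382.6) = -765.2 kJ
eq. 3 reversed and × 3: (-3)·(-285.8) = +857.4 kJ
eq. 4 as written (N2H4(l) already on the product side): +50.6 kJ
Summing the manipulated equations, delta H = (1)·(-174.1) + (2)·(-382.6) + (-3)·(-285.8) + (1)·(+50.6) = -31.3 kJ

delta H = -31.3 kJ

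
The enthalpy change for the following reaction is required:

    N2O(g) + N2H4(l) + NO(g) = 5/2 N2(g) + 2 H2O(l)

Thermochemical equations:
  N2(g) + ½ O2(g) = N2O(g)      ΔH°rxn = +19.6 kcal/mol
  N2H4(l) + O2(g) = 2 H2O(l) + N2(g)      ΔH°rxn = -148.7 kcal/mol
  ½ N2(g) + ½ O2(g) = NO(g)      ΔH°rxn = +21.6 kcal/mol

ΔH°rxn = -189.9 kcal/mol

equation 1 reversed (reverse to put N2O(g) on the reactant side): -19.6 kcal/mol
equation 2 as written (N2H4(l) already on the reactant side): -148.7 kcal/mol
equation 3 reversed (reverse to put NO(g) on the reactant side): -21.6 kcal/mol
Combining the equations, ΔH°rxn = (-1)·(+19.6) + (1)·(-148.7) + (-1)·(+21.6) = -189.9 kcal/mol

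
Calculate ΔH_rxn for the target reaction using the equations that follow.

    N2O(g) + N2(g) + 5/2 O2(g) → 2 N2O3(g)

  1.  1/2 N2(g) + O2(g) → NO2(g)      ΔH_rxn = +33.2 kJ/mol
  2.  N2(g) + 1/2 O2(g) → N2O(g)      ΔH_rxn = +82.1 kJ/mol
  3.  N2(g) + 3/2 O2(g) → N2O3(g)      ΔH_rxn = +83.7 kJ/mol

eq. 1: not needed (NO2(g) appears nowhere else).
eq. 2 reversed (N2O(g) must end up as a reactant): -82.1 kJ/mol
eq. 3 × 2 (scale by 2 for the 2 N2O3(g)): (2)·(+83.7) = +167.4 kJ/mol
Summing the manipulated equations, ΔH_rxn = (-82.1) + (+167.4) = 85.3 kJ/mol

ΔH_rxn = 85.3 kJ/mol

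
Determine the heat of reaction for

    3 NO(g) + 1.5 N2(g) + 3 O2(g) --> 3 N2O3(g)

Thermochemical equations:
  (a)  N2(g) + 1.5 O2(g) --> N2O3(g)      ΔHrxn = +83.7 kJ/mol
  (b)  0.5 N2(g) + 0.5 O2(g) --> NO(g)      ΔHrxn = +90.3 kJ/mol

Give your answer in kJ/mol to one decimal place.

ΔHrxn = -19.8 kJ/mol

(a) × 3: (3)·(+83.7) = +251.1 kJ/mol
(b) reversed and × 3: (-3)·(+90.3) = -270.9 kJ/mol
ΔHrxn = (+251.1) + (-270.9) = -19.8 kJ/mol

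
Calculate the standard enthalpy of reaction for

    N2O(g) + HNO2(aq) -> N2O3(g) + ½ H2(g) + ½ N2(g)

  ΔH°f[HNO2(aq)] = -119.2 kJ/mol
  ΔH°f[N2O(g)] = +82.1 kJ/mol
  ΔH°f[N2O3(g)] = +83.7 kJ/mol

Products: 1·(+83.7) + 1/2·(+0.0) + 1/2·(+0.0) = +83.7
Reactants: 1·(+82.1) + 1·(-119.2) = -37.1
ΔHrxn = (+83.7) − (-37.1) = 120.8 kJ/mol

ΔHrxn = 120.8 kJ/mol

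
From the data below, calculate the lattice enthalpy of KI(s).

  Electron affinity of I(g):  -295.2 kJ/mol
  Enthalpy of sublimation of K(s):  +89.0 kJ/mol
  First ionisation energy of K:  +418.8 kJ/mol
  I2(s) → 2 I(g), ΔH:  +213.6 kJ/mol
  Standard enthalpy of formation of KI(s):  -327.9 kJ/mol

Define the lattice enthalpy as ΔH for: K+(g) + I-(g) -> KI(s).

ΔHf° = 1·ΔHsub + 1·(ΣIE) + 1/2·D(I2) + 1·EA + U
-327.9 = 1·(+89.0) + 1·(+418.8) + 1/2·(+213.6) + 1·(-295.2) + U
U = -327.9 − (+319.4) = -647.3 kJ/mol

U = -647.3 kJ/mol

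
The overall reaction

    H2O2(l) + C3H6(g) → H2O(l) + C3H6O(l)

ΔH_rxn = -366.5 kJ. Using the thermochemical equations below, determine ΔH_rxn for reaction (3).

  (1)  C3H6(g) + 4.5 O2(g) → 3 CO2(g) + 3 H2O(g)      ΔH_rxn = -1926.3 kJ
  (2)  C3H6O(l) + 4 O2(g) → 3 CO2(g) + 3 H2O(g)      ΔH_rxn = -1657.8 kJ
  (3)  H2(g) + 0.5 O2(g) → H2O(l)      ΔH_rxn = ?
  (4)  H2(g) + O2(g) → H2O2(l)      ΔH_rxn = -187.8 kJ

ΔH_rxn = -285.8 kJ

(1) as written: -1926.3 kJ
(2) reversed: +1657.8 kJ
(3) as written: contributes x
(4) reversed: +187.8 kJ
-366.5 = (-1926.3) + (+1657.8) + (+187.8) + x
x = (-366.5 − (-80.7)) / (1) = -285.8 kJ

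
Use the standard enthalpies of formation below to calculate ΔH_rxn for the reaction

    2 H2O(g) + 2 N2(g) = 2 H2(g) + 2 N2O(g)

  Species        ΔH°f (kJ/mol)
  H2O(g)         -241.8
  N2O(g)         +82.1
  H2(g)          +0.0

ΔH_rxn = 647.8 kJ/mol

ΔH°rxn = Σ nΔHf°(products) − Σ nΔHf°(reactants).
Products: 2·(+0.0) + 2·(+82.1) = +164.2
Reactants: 2·(-241.8) + 2·(+0.0) = -483.6
ΔH_rxn = (+164.2) − (-483.6) = 647.8 kJ/mol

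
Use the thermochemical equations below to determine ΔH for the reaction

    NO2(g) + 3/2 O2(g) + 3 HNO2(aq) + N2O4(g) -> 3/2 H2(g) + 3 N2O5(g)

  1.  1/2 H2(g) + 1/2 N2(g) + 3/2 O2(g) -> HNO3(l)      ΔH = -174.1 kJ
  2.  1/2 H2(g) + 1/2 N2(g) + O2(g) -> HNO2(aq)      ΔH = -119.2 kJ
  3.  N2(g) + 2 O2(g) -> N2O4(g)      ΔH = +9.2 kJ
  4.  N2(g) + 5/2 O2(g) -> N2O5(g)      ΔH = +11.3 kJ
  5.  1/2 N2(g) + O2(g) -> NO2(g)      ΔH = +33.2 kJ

ΔH = 349.1 kJ

eq. 1: not needed.
eq. 2 reversed and × 3: (-3)·(-119.2) = +357.6 kJ
eq. 3 reversed: -9.2 kJ
eq. 4 × 3: (3)·(+11.3) = +33.9 kJ
eq. 5 reversed: -33.2 kJ
Summing the manipulated equations, ΔH = (-3)·(-119.2) + (-1)·(+9.2) + (3)·(+11.3) + (-1)·(+33.2) = 349.1 kJ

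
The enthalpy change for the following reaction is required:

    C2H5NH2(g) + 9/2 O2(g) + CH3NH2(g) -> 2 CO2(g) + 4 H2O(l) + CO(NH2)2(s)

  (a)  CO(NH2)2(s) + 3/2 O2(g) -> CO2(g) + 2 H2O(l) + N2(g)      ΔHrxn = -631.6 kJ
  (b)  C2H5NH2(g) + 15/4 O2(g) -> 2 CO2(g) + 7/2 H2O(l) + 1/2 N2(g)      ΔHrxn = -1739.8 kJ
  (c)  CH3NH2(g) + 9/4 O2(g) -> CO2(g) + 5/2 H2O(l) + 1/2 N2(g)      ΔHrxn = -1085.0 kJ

(a) reversed: +631.6 kJ
(b) as written: -1739.8 kJ
(c) as written: -1085.0 kJ
ΔHrxn = (+631.6) + (-1739.8) + (-1085.0) = -2193.2 kJ

ΔHrxn = -2193.2 kJ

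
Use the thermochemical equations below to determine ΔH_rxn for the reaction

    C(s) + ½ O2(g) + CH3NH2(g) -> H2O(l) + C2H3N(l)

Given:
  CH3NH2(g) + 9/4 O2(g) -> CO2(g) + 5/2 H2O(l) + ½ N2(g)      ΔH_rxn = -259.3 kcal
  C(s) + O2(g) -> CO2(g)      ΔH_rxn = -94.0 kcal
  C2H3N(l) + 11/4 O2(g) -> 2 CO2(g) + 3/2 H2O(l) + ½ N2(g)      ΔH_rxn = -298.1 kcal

equation 1 as written (CH3NH2(g) already on the reactant side): -259.3 kcal
equation 2 as written (C(s) already on the reactant side): -94.0 kcal
equation 3 reversed (C2H3N(l) must end up as a product): +298.1 kcal
ΔH_rxn = (-259.3) + (-94.0) + (+298.1) = -55.2 kcal

ΔH_rxn = -55.2 kcal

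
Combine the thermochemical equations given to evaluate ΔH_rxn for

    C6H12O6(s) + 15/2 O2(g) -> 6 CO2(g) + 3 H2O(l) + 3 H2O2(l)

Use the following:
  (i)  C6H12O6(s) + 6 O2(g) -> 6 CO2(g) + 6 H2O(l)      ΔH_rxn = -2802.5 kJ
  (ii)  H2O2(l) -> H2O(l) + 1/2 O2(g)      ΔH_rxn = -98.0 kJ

ΔH_rxn = -2508.5 kJ

(i) as written: -2802.5 kJ
(ii) reversed and × 3: (-3)·(-98.0) = +294.0 kJ
ΔH_rxn = (1)·(-2802.5) + (-3)·(-98.0) = -2508.5 kJ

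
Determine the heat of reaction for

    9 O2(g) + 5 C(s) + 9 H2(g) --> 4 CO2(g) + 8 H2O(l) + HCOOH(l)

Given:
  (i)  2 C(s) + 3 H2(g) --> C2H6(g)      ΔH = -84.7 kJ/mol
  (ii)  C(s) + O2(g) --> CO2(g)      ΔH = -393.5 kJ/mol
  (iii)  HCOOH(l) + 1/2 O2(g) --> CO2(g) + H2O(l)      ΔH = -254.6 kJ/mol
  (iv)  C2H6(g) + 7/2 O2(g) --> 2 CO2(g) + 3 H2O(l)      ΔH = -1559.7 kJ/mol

ΔH = -4285.1 kJ/mol

(i) × 3: (3)·(-84.7) = -254.1 kJ/mol
(ii) reversed: +393.5 kJ/mol
(iii) reversed: +254.6 kJ/mol
(iv) × 3: (3)·(-1559.7) = -4679.1 kJ/mol
Combining the equations, ΔH = (3)·(-84.7) + (-1)·(-393.5) + (-1)·(-254.6) + (3)·(-1559.7) = -4285.1 kJ/mol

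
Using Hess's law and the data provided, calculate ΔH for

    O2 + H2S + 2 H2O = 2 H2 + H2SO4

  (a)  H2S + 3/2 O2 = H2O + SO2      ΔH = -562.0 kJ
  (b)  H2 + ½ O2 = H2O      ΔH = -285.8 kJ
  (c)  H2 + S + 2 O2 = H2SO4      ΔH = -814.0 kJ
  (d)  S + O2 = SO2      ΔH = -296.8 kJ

ΔH = -221.8 kJ

(a) as written: -562.0 kJ
(b) reversed and × 3: (-3)·(-285.8) = +857.4 kJ
(c) as written: -814.0 kJ
(d) reversed: +296.8 kJ
Since enthalpy is a state function, ΔH = (-562.0) + (+857.4) + (-814.0) + (+296.8) = -221.8 kJ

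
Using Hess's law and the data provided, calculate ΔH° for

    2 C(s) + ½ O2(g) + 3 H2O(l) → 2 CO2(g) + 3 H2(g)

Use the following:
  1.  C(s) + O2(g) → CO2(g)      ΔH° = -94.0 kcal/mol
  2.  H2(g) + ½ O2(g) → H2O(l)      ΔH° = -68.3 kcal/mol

eq. 1 × 2 (×2 to match 2 CO2(g) in the target): (2)·(-94.0) = -188.0 kcal/mol
eq. 2 reversed and × 3 (reverse to put H2O(l) on the reactant side; ×3 to match 3 H2O(l) in the target): (-3)·(-68.3) = +204.9 kcal/mol
ΔH° = (-188.0) + (+204.9) = 16.9 kcal/mol

ΔH° = 16.9 kcal/mol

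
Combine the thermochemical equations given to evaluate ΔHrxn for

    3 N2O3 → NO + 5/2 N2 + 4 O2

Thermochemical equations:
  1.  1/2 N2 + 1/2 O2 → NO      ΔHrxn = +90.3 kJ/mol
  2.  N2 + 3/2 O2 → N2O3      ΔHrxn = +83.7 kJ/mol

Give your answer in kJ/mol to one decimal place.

eq. 1 as written (NO already on the product side): +90.3 kJ/mol
eq. 2 reversed and × 3 (N2O3 must end up as a reactant; scale by 3 for the 3 N2O3): (-3)·(+83.7) = -251.1 kJ/mol
ΔHrxn = (+90.3) + (-251.1) = -160.8 kJ/mol

ΔHrxn = -160.8 kJ/mol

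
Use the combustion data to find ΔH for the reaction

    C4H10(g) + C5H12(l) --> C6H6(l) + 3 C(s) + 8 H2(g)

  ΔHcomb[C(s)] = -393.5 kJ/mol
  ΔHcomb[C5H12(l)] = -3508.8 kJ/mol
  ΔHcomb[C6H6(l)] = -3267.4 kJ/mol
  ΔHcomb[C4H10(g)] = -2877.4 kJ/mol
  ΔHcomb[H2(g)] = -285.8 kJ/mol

ΔH = 348.1 kJ/mol

Using ΔH = Σ nΔHc°(reactants) − Σ nΔHc°(products):
= [1·(-2877.4) + 1·(-3508.8)] − [1·(-3267.4) + 3·(-393.5) + 8·(-285.8)]
= 348.1 kJ/mol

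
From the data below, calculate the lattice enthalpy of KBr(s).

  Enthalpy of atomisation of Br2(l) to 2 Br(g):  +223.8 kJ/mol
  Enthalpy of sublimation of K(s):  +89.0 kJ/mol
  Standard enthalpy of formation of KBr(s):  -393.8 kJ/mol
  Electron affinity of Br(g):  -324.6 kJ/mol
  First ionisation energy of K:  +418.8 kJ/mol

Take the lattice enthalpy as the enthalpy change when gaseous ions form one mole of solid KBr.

ΔHf° = 1·ΔHsub + 1·(ΣIE) + 1/2·D(Br2) + 1·EA + U
-393.8 = 1·(+89.0) + 1·(+418.8) + 1/2·(+223.8) + 1·(-324.6) + U
U = -393.8 − (+295.1) = -688.9 kJ/mol

U = -688.9 kJ/mol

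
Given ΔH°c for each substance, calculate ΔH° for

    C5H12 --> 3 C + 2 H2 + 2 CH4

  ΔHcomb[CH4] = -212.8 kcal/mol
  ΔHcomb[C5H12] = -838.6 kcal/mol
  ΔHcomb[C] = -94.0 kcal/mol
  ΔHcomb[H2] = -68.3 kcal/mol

With combustion enthalpies, reactants minus products:
= [1·(-838.6)] − [3·(-94.0) + 2·(-68.3) + 2·(-212.8)]
= 5.6 kcal/mol

ΔH° = 5.6 kcal/mol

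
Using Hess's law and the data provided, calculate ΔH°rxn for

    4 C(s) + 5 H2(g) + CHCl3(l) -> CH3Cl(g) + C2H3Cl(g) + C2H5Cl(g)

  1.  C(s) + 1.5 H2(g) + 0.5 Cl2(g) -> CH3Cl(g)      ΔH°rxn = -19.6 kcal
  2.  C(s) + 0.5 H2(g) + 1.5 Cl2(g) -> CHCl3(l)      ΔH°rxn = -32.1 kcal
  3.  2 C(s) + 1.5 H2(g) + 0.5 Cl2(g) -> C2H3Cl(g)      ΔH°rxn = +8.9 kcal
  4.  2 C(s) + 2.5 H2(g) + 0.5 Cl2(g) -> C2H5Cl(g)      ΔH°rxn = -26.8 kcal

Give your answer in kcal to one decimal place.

ΔH°rxn = -5.4 kcal

eq. 1 as written: -19.6 kcal
eq. 2 reversed: +32.1 kcal
eq. 3 as written: +8.9 kcal
eq. 4 as written: -26.8 kcal
Combining the equations, ΔH°rxn = (1)·(-19.6) + (-1)·(-32.1) + (1)·(+8.9) + (1)·(-26.8) = -5.4 kcal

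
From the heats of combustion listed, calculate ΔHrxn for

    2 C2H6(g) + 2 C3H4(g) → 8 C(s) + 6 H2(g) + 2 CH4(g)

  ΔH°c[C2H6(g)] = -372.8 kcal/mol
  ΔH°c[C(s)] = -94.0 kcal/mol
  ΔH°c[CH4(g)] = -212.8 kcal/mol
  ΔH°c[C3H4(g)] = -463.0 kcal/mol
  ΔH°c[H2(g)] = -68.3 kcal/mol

ΔHrxn = -84.2 kcal/mol

Using ΔH = Σ nΔHc°(reactants) − Σ nΔHc°(products):
= [2·(-372.8) + 2·(-463.0)] − [8·(-94.0) + 6·(-68.3) + 2·(-212.8)]
= -84.2 kcal/mol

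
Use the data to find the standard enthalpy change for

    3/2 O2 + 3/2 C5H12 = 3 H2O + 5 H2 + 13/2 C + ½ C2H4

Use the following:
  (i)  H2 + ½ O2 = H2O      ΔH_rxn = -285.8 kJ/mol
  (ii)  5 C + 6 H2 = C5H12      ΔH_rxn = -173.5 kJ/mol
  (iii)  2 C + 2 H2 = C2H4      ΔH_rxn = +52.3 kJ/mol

ΔH_rxn = -571.0 kJ/mol

(i) × 3: (3)·(-285.8) = -857.4 kJ/mol
(ii) reversed and × 3/2: (-3/2)·(-173.5) = +260.25 kJ/mol
(iii) × 1/2: (1/2)·(+52.3) = +26.15 kJ/mol
Combining the equations, ΔH_rxn = (-857.4) + (+260.25) + (+26.15) = -571.0 kJ/mol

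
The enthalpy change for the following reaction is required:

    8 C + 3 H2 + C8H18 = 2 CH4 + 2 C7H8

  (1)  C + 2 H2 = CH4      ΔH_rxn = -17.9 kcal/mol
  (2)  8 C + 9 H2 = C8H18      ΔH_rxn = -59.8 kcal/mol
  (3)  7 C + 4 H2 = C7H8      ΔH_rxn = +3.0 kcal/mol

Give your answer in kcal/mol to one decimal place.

ΔH_rxn = 30.0 kcal/mol

(1) × 2 (scale by 2 for the 2 CH4): (2)·(-17.9) = -35.8 kcal/mol
(2) reversed (reverse to put C8H18 on the reactant side): +59.8 kcal/mol
(3) × 2 (×2 to match 2 C7H8 in the target): (2)·(+3.0) = +6.0 kcal/mol
Combining the equations, ΔH_rxn = (2)·(-17.9) + (-1)·(-59.8) + (2)·(+3.0) = 30.0 kcal/mol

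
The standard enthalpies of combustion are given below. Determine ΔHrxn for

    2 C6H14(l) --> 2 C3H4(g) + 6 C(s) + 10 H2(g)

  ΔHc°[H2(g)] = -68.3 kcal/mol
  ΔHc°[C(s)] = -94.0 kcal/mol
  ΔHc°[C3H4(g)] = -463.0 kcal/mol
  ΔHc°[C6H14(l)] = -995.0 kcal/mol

Using ΔH = Σ nΔHc°(reactants) − Σ nΔHc°(products):
= [2·(-995.0)] − [2·(-463.0) + 6·(-94.0) + 10·(-68.3)]
= 183.0 kcal/mol

ΔHrxn = 183.0 kcal/mol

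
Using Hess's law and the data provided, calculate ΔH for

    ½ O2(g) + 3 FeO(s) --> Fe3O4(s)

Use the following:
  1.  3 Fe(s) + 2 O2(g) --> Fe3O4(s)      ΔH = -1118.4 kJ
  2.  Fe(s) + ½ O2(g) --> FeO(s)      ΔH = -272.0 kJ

eq. 1 as written: -1118.4 kJ
eq. 2 reversed and × 3: (-3)·(-272.0) = +816.0 kJ
ΔH = (-1118.4) + (+816.0) = -302.4 kJ

ΔH = -302.4 kJ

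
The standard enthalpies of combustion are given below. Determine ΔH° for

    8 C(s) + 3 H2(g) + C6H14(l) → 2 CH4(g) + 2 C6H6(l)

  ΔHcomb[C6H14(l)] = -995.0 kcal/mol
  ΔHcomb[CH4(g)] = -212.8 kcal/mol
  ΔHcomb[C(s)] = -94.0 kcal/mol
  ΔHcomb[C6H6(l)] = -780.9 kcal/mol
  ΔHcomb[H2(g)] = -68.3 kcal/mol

Using ΔH = Σ nΔHc°(reactants) − Σ nΔHc°(products):
= [8·(-94.0) + 3·(-68.3) + 1·(-995.0)] − [2·(-212.8) + 2·(-780.9)]
= 35.5 kcal/mol

ΔH° = 35.5 kcal/mol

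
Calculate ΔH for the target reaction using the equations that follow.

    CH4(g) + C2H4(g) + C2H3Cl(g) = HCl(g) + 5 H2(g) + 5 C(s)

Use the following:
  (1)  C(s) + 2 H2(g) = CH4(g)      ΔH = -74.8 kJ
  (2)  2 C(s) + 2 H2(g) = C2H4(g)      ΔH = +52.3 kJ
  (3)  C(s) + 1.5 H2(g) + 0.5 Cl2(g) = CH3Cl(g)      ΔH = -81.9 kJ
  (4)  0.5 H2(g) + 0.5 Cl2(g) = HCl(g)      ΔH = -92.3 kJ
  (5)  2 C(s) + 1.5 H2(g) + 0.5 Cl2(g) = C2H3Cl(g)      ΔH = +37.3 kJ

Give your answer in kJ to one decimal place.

(1) reversed (reverse to put CH4(g) on the reactant side): +74.8 kJ
(2) reversed (reverse to put C2H4(g) on the reactant side): -52.3 kJ
(3): not needed (CH3Cl(g) appears nowhere else).
(4) as written (HCl(g) already on the product side): -92.3 kJ
(5) reversed (reverse to put C2H3Cl(g) on the reactant side): -37.3 kJ
Summing the manipulated equations, ΔH = (+74.8) + (-52.3) + (-92.3) + (-37.3) = -107.1 kJ

ΔH = -107.1 kJ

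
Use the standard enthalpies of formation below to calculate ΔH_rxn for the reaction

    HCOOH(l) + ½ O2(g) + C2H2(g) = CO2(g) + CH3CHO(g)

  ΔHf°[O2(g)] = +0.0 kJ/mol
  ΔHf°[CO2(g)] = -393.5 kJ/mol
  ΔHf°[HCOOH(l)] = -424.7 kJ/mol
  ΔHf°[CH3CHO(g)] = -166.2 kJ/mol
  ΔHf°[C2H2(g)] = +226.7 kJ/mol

ΔH_rxn = -361.7 kJ/mol

Products: 1·(-393.5) + 1·(-166.2) = -559.7
Reactants: 1·(-424.7) + 1/2·(+0.0) + 1·(+226.7) = -198.0
ΔH_rxn = (-559.7) − (-198.0) = -361.7 kJ/mol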